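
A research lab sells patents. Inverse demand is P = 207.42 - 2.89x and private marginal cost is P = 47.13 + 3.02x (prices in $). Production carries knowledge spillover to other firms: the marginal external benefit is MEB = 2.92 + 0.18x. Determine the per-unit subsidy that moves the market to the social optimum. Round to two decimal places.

subsidy = $8.05 per unit

Social marginal cost = private MC − MEB = 44.21 + 2.84x.
Set SMC = demand: 44.21 + 2.84x = 207.42 - 2.89x → x* = 28.4834.
The Pigouvian subsidy equals MEB at x*: 2.92 + 0.18×28.4834 = 8.0470.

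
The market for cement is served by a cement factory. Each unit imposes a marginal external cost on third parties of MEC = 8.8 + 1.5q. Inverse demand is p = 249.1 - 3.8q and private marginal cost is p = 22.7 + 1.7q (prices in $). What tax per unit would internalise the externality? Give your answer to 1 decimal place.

tax = $55.4 per unit

Social marginal cost = private MC + MEC = 31.5 + 3.2q.
Set SMC = demand: 31.5 + 3.2q = 249.1 - 3.8q → q* = 31.0857.
The Pigouvian tax equals MEC at q*: 8.8 + 1.5×31.0857 = 55.4286.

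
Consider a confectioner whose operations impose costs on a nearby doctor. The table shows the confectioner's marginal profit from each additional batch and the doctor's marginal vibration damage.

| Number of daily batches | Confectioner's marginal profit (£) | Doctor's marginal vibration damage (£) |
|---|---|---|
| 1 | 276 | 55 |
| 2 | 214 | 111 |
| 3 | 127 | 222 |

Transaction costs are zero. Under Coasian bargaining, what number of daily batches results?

Bargaining reaches the level where marginal profit last exceeds marginal vibration damage.
That holds through level 2 (214 ≥ 111) but not at 3 (127 < 222).

2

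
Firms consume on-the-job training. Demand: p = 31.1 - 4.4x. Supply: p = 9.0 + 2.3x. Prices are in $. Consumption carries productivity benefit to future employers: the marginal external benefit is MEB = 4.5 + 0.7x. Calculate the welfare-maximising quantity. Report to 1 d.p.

Social marginal benefit = demand + MEB = 35.6 - 3.7x.
Set SMB = MC: 35.6 - 3.7x = 9.0 + 2.3x → x* = 4.4333.

x* = 4.4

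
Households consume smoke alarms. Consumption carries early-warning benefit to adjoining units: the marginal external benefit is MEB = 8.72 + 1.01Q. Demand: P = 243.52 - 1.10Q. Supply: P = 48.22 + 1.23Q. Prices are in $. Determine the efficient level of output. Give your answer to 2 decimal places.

Social marginal benefit = demand + MEB = 252.24 - 0.09Q.
Set SMB = MC: 252.24 - 0.09Q = 48.22 + 1.23Q → Q* = 154.5606.

Q* = 154.56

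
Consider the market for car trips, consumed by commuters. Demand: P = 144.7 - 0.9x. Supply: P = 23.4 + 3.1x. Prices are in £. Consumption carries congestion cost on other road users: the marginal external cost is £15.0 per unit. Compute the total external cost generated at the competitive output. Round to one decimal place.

Market equilibrium (private): 23.4 + 3.1x = 144.7 - 0.9x → x_m = 30.3250.
Total external cost = MEC × x_m = 15.0 × 30.3250 = 454.8750.

£454.9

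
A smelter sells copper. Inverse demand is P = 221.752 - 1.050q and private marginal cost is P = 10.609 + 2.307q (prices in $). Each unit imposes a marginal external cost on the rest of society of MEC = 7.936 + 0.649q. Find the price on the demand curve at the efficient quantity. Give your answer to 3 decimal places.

P = $168.490

Social marginal cost = private MC + MEC = 18.545 + 2.956q.
Set SMC = demand: 18.545 + 2.956q = 221.752 - 1.050q → q* = 50.7257.
Consumer price on the demand curve at q*: 221.752 − 1.050×50.7257 = 168.4900.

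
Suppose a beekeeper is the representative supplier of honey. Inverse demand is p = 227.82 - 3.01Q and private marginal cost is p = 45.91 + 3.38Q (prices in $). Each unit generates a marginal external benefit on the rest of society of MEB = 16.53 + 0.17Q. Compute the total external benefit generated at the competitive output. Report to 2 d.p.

$539.46

Market equilibrium (private): 45.91 + 3.38Q = 227.82 - 3.01Q → Q_m = 28.4679.
Total external benefit = ∫₀^{Q_m} (16.53 + 0.17Q) dQ = 16.53×28.4679 + ½×0.17×28.4679² = 539.4602.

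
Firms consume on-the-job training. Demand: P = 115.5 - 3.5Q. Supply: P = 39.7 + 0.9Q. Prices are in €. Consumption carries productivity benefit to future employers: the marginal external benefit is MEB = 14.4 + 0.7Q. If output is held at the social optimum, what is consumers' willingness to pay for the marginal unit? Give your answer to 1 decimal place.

Social marginal benefit = demand + MEB = 129.9 - 2.8Q.
Set SMB = MC: 129.9 - 2.8Q = 39.7 + 0.9Q → Q* = 24.3784.
Consumer price on the demand curve at Q*: 115.5 − 3.5×24.3784 = 30.1756.

P = €30.2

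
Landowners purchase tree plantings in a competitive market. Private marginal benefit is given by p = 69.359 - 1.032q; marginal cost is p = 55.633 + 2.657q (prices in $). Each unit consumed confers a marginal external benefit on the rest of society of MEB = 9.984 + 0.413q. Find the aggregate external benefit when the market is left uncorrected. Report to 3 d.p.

$40.007

Market equilibrium (private): 55.633 + 2.657q = 69.359 - 1.032q → q_m = 3.7208.
Total external benefit = ∫₀^{q_m} (9.984 + 0.413q) dq = 9.984×3.7208 + ½×0.413×3.7208² = 40.0073.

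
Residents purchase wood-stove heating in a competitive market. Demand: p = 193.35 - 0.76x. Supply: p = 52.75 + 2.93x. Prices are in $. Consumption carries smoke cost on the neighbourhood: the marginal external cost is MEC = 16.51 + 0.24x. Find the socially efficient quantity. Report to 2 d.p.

x* = 31.58

Social marginal benefit = demand − MEC = 176.84 - x.
Set SMB = MC: 176.84 - x = 52.75 + 2.93x → x* = 31.5751.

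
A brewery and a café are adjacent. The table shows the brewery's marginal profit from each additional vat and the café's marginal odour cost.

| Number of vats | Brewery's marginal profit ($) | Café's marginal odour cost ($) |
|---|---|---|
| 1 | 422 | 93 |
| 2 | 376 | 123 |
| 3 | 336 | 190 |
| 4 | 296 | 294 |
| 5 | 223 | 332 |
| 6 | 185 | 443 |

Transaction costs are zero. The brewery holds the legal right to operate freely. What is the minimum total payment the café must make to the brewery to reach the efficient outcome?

Left alone the brewery would choose level 6 (marginal profit stays positive).
Efficient level: k* = 4 (marginal profit ≥ marginal odour cost through 4).
The café must at least cover the brewery's forgone profit from cutting 6→4: 223 + 185 = 408.

$408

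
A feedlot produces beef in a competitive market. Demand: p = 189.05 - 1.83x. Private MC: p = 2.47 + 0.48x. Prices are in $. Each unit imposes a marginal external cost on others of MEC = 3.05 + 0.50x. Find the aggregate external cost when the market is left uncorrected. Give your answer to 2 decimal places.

$1877.32

Market equilibrium (private): 2.47 + 0.48x = 189.05 - 1.83x → x_m = 80.7706.
Total external cost = ∫₀^{x_m} (3.05 + 0.50x) dx = 3.05×80.7706 + ½×0.50×80.7706² = 1877.3228.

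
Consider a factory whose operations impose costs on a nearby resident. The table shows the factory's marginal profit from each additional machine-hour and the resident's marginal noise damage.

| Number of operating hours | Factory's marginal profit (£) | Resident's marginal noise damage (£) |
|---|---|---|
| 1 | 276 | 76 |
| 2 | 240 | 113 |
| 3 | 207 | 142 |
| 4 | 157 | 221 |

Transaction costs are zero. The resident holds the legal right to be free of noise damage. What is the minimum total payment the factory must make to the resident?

Efficient level: marginal profit ≥ marginal noise damage through level 3, so k* = 3.
With the resident holding the right, the factory must at least compensate total damage at k*: 76 + 113 + 142 = 331.

£331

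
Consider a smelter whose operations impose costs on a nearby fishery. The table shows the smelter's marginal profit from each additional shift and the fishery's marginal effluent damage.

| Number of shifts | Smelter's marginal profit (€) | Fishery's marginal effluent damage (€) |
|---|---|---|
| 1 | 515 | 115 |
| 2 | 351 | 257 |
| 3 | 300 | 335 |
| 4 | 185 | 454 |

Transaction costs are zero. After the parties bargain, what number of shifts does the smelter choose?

2

Bargaining reaches the level where marginal profit last exceeds marginal effluent damage.
That holds through level 2 (351 ≥ 257) but not at 3 (300 < 335).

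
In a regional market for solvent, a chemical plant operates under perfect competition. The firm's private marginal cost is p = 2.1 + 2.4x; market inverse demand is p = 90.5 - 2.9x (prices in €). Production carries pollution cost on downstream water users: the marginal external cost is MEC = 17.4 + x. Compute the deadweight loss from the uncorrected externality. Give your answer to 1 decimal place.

DWL = €92.2

Market equilibrium (private): 2.1 + 2.4x = 90.5 - 2.9x → x_m = 16.6792.
Social marginal cost = private MC + MEC = 19.5 + 3.4x.
Set SMC = demand: 19.5 + 3.4x = 90.5 - 2.9x → x* = 11.2698.
The loss is the area between SMC and demand from x* to x_m; with linear curves that's a triangle of height MEC(x_m).
DWL = ½ × 5.4094 × 34.0792 = 92.1740.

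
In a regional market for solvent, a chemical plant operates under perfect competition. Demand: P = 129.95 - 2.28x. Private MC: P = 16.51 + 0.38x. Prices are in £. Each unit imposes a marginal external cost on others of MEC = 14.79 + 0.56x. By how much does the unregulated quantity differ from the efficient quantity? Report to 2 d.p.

Market equilibrium (private): 16.51 + 0.38x = 129.95 - 2.28x → x_m = 42.6466.
Social marginal cost = private MC + MEC = 31.30 + 0.94x.
Set SMC = demand: 31.30 + 0.94x = 129.95 - 2.28x → x* = 30.6366.
Gap = |42.6466 − 30.6366| = 12.0100.

12.01 units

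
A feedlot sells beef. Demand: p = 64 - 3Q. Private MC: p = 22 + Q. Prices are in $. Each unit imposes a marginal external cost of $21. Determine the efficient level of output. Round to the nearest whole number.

Social marginal cost = private MC + MEC = 43 + Q.
Set SMC = demand: 43 + Q = 64 - 3Q → Q* = 5.2500.

Q* = 5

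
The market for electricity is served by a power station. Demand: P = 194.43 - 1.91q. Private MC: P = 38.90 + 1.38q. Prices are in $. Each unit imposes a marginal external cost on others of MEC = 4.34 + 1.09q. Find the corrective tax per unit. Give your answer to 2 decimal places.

tax = $41.96 per unit

Social marginal cost = private MC + MEC = 43.24 + 2.47q.
Set SMC = demand: 43.24 + 2.47q = 194.43 - 1.91q → q* = 34.5183.
The Pigouvian tax equals MEC at q*: 4.34 + 1.09×34.5183 = 41.9649.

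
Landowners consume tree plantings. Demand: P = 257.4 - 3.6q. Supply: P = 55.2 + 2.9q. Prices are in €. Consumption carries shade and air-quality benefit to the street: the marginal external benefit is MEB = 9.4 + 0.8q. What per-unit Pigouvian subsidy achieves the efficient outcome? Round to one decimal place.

Social marginal benefit = demand + MEB = 266.8 - 2.8q.
Set SMB = MC: 266.8 - 2.8q = 55.2 + 2.9q → q* = 37.1228.
The Pigouvian subsidy equals MEB at q*: 9.4 + 0.8×37.1228 = 39.0982.

subsidy = €39.1 per unit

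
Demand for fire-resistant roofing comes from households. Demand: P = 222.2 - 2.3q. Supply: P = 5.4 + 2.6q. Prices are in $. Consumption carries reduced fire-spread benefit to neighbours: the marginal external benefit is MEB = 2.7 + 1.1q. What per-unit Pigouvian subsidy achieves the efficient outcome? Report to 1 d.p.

Social marginal benefit = demand + MEB = 224.9 - 1.2q.
Set SMB = MC: 224.9 - 1.2q = 5.4 + 2.6q → q* = 57.7632.
The Pigouvian subsidy equals MEB at q*: 2.7 + 1.1×57.7632 = 66.2395.

subsidy = $66.2 per unit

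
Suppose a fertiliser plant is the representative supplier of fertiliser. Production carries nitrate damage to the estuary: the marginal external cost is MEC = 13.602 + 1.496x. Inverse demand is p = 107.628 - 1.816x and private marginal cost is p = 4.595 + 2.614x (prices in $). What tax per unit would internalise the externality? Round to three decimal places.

tax = $36.179 per unit

Social marginal cost = private MC + MEC = 18.197 + 4.110x.
Set SMC = demand: 18.197 + 4.110x = 107.628 - 1.816x → x* = 15.0913.
The Pigouvian tax equals MEC at x*: 13.602 + 1.496×15.0913 = 36.1786.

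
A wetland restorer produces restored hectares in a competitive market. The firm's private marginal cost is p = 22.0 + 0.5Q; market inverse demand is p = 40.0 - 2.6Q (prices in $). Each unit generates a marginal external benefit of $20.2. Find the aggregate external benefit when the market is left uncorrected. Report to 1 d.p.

$117.3

Market equilibrium (private): 22.0 + 0.5Q = 40.0 - 2.6Q → Q_m = 5.8065.
Total external benefit = MEB × Q_m = 20.2 × 5.8065 = 117.2913.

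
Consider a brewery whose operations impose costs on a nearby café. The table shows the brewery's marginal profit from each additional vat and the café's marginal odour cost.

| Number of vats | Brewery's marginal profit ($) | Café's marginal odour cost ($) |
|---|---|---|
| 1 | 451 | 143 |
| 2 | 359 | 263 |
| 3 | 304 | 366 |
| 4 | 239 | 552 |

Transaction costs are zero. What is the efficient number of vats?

Bargaining reaches the level where marginal profit last exceeds marginal odour cost.
That holds through level 2 (359 ≥ 263) but not at 3 (304 < 366).

2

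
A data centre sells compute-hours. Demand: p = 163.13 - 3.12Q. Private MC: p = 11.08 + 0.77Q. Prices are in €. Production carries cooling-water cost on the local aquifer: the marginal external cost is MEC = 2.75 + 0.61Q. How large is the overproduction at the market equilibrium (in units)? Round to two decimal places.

Market equilibrium (private): 11.08 + 0.77Q = 163.13 - 3.12Q → Q_m = 39.0874.
Social marginal cost = private MC + MEC = 13.83 + 1.38Q.
Set SMC = demand: 13.83 + 1.38Q = 163.13 - 3.12Q → Q* = 33.1778.
Gap = |39.0874 − 33.1778| = 5.9096.

5.91 units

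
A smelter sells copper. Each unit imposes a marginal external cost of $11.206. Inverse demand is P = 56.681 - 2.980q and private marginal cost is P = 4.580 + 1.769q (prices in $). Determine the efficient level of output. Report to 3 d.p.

Social marginal cost = private MC + MEC = 15.786 + 1.769q.
Set SMC = demand: 15.786 + 1.769q = 56.681 - 2.980q → q* = 8.6113.

q* = 8.611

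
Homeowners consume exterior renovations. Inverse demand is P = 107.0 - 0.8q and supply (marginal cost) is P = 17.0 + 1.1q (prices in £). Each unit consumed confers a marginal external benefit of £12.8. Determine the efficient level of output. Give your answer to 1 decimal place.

q* = 54.1

Social marginal benefit = demand + MEB = 119.8 - 0.8q.
Set SMB = MC: 119.8 - 0.8q = 17.0 + 1.1q → q* = 54.1053.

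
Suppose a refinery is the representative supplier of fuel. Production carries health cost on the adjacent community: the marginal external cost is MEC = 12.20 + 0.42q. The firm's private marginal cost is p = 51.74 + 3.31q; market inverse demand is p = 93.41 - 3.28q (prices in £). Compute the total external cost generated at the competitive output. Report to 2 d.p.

Market equilibrium (private): 51.74 + 3.31q = 93.41 - 3.28q → q_m = 6.3232.
Total external cost = ∫₀^{q_m} (12.20 + 0.42q) dq = 12.20×6.3232 + ½×0.42×6.3232² = 85.5394.

£85.54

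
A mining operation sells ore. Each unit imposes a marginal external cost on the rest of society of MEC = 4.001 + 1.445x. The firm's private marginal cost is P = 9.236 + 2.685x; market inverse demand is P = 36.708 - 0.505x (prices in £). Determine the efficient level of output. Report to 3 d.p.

Social marginal cost = private MC + MEC = 13.237 + 4.130x.
Set SMC = demand: 13.237 + 4.130x = 36.708 - 0.505x → x* = 5.0639.

x* = 5.064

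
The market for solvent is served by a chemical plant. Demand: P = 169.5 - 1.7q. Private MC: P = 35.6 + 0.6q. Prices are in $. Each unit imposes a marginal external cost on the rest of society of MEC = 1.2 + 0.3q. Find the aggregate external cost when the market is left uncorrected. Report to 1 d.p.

$578.3

Market equilibrium (private): 35.6 + 0.6q = 169.5 - 1.7q → q_m = 58.2174.
Total external cost = ∫₀^{q_m} (1.2 + 0.3q) dq = 1.2×58.2174 + ½×0.3×58.2174² = 578.2507.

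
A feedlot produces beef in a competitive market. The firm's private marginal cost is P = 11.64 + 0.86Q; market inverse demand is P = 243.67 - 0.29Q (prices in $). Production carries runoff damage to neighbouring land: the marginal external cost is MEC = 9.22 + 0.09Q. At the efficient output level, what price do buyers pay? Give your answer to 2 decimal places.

P = $191.56

Social marginal cost = private MC + MEC = 20.86 + 0.95Q.
Set SMC = demand: 20.86 + 0.95Q = 243.67 - 0.29Q → Q* = 179.6855.
Consumer price on the demand curve at Q*: 243.67 − 0.29×179.6855 = 191.5612.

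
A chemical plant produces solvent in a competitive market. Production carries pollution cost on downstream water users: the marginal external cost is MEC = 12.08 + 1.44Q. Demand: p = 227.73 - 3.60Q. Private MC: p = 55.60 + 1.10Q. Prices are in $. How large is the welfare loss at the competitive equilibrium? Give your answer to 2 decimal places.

DWL = $342.13

Market equilibrium (private): 55.60 + 1.10Q = 227.73 - 3.60Q → Q_m = 36.6234.
Social marginal cost = private MC + MEC = 67.68 + 2.54Q.
Set SMC = demand: 67.68 + 2.54Q = 227.73 - 3.60Q → Q* = 26.0668.
The loss is the area between SMC and demand from Q* to Q_m; with linear curves that's a triangle of height MEC(Q_m).
DWL = ½ × 10.5566 × 64.8177 = 342.1273.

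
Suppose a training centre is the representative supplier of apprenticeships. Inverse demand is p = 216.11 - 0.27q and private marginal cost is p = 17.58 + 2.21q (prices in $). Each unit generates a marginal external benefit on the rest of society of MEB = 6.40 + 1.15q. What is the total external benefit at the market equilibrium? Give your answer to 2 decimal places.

Market equilibrium (private): 17.58 + 2.21q = 216.11 - 0.27q → q_m = 80.0524.
Total external benefit = ∫₀^{q_m} (6.40 + 1.15q) dq = 6.40×80.0524 + ½×1.15×80.0524² = 4197.1577.

$4197.16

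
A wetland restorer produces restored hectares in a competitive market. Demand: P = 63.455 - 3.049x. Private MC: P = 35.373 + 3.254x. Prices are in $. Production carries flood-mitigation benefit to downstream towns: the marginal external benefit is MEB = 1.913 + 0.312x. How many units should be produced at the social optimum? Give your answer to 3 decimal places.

x* = 5.007

Social marginal cost = private MC − MEB = 33.460 + 2.942x.
Set SMC = demand: 33.460 + 2.942x = 63.455 - 3.049x → x* = 5.0067.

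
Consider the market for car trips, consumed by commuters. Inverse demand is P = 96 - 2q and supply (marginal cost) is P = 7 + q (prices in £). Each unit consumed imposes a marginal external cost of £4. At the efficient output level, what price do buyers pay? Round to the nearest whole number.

Social marginal benefit = demand − MEC = 92 - 2q.
Set SMB = MC: 92 - 2q = 7 + q → q* = 28.3333.
Consumer price on the demand curve at q*: 96 − 2×28.3333 = 39.3334.

P = £39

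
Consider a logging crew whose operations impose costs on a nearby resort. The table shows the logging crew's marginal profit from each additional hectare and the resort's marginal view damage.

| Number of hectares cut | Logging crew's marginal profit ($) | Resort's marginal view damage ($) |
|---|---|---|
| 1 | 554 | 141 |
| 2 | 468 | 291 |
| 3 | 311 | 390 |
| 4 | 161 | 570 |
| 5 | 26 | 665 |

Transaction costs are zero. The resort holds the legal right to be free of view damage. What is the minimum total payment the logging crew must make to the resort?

Efficient level: marginal profit ≥ marginal view damage through level 2, so k* = 2.
With the resort holding the right, the logging crew must at least compensate total damage at k*: 141 + 291 = 432.

$432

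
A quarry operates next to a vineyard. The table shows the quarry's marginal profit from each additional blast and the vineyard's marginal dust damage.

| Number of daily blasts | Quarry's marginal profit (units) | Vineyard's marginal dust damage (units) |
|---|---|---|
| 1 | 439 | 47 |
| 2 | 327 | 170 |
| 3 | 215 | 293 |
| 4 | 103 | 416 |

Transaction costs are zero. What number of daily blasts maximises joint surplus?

Bargaining reaches the level where marginal profit last exceeds marginal dust damage.
That holds through level 2 (327 ≥ 170) but not at 3 (215 < 293).

2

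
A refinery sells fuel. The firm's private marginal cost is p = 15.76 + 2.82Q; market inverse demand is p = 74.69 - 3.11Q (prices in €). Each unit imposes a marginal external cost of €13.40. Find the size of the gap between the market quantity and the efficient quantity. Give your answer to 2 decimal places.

2.26 units

Market equilibrium (private): 15.76 + 2.82Q = 74.69 - 3.11Q → Q_m = 9.9376.
Social marginal cost = private MC + MEC = 29.16 + 2.82Q.
Set SMC = demand: 29.16 + 2.82Q = 74.69 - 3.11Q → Q* = 7.6779.
Gap = |9.9376 − 7.6779| = 2.2597.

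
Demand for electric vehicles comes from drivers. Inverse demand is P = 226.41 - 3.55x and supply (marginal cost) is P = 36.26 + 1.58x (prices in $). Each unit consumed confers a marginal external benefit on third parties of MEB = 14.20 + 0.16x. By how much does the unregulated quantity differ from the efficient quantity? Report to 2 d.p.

4.05 units

Market equilibrium (private): 36.26 + 1.58x = 226.41 - 3.55x → x_m = 37.0663.
Social marginal benefit = demand + MEB = 240.61 - 3.39x.
Set SMB = MC: 240.61 - 3.39x = 36.26 + 1.58x → x* = 41.1167.
Gap = |37.0663 − 41.1167| = 4.0504.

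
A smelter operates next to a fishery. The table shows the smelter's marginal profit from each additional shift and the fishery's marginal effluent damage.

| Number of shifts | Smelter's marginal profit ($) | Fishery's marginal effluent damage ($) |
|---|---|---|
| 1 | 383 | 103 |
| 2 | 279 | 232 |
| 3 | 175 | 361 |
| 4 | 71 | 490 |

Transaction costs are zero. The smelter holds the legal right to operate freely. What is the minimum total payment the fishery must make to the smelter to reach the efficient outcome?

$246

Left alone the smelter would choose level 4 (marginal profit stays positive).
Efficient level: k* = 2 (marginal profit ≥ marginal effluent damage through 2).
The fishery must at least cover the smelter's forgone profit from cutting 4→2: 175 + 71 = 246.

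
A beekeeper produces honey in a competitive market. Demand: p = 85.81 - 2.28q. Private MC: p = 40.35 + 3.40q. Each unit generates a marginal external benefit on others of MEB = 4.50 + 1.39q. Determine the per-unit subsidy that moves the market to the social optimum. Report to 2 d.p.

subsidy = 20.69 per unit

Social marginal cost = private MC − MEB = 35.85 + 2.01q.
Set SMC = demand: 35.85 + 2.01q = 85.81 - 2.28q → q* = 11.6457.
The Pigouvian subsidy equals MEB at q*: 4.50 + 1.39×11.6457 = 20.6875.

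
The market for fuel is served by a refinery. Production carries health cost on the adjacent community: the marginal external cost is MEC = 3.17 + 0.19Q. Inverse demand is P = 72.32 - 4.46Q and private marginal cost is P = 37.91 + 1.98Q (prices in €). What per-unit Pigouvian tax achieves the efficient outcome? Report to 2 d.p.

Social marginal cost = private MC + MEC = 41.08 + 2.17Q.
Set SMC = demand: 41.08 + 2.17Q = 72.32 - 4.46Q → Q* = 4.7119.
The Pigouvian tax equals MEC at Q*: 3.17 + 0.19×4.7119 = 4.0653.

tax = €4.07 per unit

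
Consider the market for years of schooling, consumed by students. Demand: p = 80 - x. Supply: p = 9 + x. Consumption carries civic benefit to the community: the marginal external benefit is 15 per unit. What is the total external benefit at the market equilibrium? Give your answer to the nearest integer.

Market equilibrium (private): 9 + x = 80 - x → x_m = 35.5000.
Total external benefit = MEB × x_m = 15 × 35.5000 = 532.5000.

533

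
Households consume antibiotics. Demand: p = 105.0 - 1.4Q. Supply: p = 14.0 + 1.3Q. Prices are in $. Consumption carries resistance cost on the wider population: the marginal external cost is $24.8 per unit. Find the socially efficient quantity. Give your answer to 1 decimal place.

Social marginal benefit = demand − MEC = 80.2 - 1.4Q.
Set SMB = MC: 80.2 - 1.4Q = 14.0 + 1.3Q → Q* = 24.5185.

Q* = 24.5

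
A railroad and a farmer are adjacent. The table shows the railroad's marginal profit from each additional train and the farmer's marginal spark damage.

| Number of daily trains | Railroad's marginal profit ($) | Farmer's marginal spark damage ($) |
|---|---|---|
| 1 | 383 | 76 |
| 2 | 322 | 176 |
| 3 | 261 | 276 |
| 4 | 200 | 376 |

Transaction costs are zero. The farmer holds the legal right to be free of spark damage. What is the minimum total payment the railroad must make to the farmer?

$252

Efficient level: marginal profit ≥ marginal spark damage through level 2, so k* = 2.
With the farmer holding the right, the railroad must at least compensate total damage at k*: 76 + 176 = 252.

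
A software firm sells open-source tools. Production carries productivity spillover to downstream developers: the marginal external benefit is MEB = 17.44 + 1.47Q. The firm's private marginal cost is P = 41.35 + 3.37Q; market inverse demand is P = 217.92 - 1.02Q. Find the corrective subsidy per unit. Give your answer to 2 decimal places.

Social marginal cost = private MC − MEB = 23.91 + 1.90Q.
Set SMC = demand: 23.91 + 1.90Q = 217.92 - 1.02Q → Q* = 66.4418.
The Pigouvian subsidy equals MEB at Q*: 17.44 + 1.47×66.4418 = 115.1094.

subsidy = 115.11 per unit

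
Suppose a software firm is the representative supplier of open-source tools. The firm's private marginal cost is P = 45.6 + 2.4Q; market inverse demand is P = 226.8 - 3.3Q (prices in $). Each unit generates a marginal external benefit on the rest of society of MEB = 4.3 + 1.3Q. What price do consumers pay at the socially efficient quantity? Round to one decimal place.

P = $87.7

Social marginal cost = private MC − MEB = 41.3 + 1.1Q.
Set SMC = demand: 41.3 + 1.1Q = 226.8 - 3.3Q → Q* = 42.1591.
Consumer price on the demand curve at Q*: 226.8 − 3.3×42.1591 = 87.6750.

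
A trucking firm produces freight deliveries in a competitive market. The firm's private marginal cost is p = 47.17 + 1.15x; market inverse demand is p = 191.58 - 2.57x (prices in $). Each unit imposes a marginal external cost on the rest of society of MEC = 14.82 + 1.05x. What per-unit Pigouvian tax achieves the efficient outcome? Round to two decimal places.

tax = $43.35 per unit

Social marginal cost = private MC + MEC = 61.99 + 2.20x.
Set SMC = demand: 61.99 + 2.20x = 191.58 - 2.57x → x* = 27.1677.
The Pigouvian tax equals MEC at x*: 14.82 + 1.05×27.1677 = 43.3461.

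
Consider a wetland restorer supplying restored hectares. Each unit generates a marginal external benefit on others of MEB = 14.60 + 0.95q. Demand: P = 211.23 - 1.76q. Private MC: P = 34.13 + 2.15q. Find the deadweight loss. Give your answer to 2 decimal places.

DWL = 561.00

Market equilibrium (private): 34.13 + 2.15q = 211.23 - 1.76q → q_m = 45.2941.
Social marginal cost = private MC − MEB = 19.53 + 1.20q.
Set SMC = demand: 19.53 + 1.20q = 211.23 - 1.76q → q* = 64.7635.
Height of the DWL triangle at q_m is demand(q_m) − SMC(q_m) = MEB(q_m) = 57.6294.
DWL = ½ × 19.4694 × 57.6294 = 561.0049.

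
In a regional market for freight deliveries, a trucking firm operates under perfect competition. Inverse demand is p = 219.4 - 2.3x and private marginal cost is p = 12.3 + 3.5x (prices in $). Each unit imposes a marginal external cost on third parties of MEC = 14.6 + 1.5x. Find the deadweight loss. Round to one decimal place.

DWL = $318.2

Market equilibrium (private): 12.3 + 3.5x = 219.4 - 2.3x → x_m = 35.7069.
Social marginal cost = private MC + MEC = 26.9 + 5.0x.
Set SMC = demand: 26.9 + 5.0x = 219.4 - 2.3x → x* = 26.3699.
Height of the DWL triangle at x_m is SMC(x_m) − demand(x_m) = MEC(x_m) = 68.1603.
DWL = ½ × 9.3370 × 68.1603 = 318.2064.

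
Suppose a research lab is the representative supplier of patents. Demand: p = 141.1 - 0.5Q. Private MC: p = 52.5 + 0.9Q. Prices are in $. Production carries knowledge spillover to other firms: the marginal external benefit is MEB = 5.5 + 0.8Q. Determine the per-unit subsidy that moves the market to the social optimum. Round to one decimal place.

subsidy = $131.0 per unit

Social marginal cost = private MC − MEB = 47.0 + 0.1Q.
Set SMC = demand: 47.0 + 0.1Q = 141.1 - 0.5Q → Q* = 156.8333.
The Pigouvian subsidy equals MEB at Q*: 5.5 + 0.8×156.8333 = 130.9666.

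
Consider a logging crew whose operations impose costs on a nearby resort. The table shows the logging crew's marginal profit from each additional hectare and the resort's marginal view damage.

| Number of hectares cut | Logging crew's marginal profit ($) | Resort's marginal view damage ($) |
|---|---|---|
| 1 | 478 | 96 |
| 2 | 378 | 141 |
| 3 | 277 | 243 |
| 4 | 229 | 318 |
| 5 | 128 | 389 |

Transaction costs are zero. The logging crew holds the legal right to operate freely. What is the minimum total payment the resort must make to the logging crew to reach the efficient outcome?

$357

Left alone the logging crew would choose level 5 (marginal profit stays positive).
Efficient level: k* = 3 (marginal profit ≥ marginal view damage through 3).
The resort must at least cover the logging crew's forgone profit from cutting 5→3: 229 + 128 = 357.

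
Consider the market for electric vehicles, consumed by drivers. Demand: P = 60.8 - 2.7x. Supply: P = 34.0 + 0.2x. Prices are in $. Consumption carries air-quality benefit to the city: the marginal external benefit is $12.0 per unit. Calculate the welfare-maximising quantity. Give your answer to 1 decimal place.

x* = 13.4

Social marginal benefit = demand + MEB = 72.8 - 2.7x.
Set SMB = MC: 72.8 - 2.7x = 34.0 + 0.2x → x* = 13.3793.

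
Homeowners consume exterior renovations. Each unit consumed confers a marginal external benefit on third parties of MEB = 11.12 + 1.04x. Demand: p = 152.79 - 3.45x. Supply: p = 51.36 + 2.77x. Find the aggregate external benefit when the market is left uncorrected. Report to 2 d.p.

Market equilibrium (private): 51.36 + 2.77x = 152.79 - 3.45x → x_m = 16.3071.
Total external benefit = ∫₀^{x_m} (11.12 + 1.04x) dx = 11.12×16.3071 + ½×1.04×16.3071² = 319.6141.

319.61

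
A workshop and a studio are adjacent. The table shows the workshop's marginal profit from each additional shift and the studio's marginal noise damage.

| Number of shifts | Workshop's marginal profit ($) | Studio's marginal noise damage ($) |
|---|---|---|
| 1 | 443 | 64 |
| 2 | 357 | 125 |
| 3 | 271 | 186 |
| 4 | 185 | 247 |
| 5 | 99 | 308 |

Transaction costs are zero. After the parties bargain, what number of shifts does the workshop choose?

Bargaining reaches the level where marginal profit last exceeds marginal noise damage.
That holds through level 3 (271 ≥ 186) but not at 4 (185 < 247).

3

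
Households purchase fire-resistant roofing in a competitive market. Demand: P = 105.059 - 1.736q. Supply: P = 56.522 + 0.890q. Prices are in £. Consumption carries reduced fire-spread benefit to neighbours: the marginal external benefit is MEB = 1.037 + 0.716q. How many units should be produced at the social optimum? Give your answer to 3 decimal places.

Social marginal benefit = demand + MEB = 106.096 - 1.020q.
Set SMB = MC: 106.096 - 1.020q = 56.522 + 0.890q → q* = 25.9550.

q* = 25.955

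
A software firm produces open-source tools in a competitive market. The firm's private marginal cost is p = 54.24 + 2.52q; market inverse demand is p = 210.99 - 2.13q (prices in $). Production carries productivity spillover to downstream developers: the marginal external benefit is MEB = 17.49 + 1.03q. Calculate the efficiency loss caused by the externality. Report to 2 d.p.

Market equilibrium (private): 54.24 + 2.52q = 210.99 - 2.13q → q_m = 33.7097.
Social marginal cost = private MC − MEB = 36.75 + 1.49q.
Set SMC = demand: 36.75 + 1.49q = 210.99 - 2.13q → q* = 48.1326.
Height of the DWL triangle at q_m is demand(q_m) − SMC(q_m) = MEB(q_m) = 52.2110.
DWL = ½ × 14.4229 × 52.2110 = 376.5170.

DWL = $376.52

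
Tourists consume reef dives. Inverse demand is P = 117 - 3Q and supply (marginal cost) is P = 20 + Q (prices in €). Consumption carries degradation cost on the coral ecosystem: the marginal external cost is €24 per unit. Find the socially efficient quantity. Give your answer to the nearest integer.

Q* = 18

Social marginal benefit = demand − MEC = 93 - 3Q.
Set SMB = MC: 93 - 3Q = 20 + Q → Q* = 18.2500.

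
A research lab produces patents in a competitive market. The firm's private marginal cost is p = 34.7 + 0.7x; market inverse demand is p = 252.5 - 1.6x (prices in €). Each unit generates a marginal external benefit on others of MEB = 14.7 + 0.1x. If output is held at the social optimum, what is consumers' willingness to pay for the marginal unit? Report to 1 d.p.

P = €83.4

Social marginal cost = private MC − MEB = 20.0 + 0.6x.
Set SMC = demand: 20.0 + 0.6x = 252.5 - 1.6x → x* = 105.6818.
Consumer price on the demand curve at x*: 252.5 − 1.6×105.6818 = 83.4091.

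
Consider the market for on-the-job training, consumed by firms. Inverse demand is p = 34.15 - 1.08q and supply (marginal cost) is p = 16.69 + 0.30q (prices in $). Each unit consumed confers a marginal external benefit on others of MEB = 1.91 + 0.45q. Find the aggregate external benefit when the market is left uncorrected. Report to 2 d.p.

Market equilibrium (private): 16.69 + 0.30q = 34.15 - 1.08q → q_m = 12.6522.
Total external benefit = ∫₀^{q_m} (1.91 + 0.45q) dq = 1.91×12.6522 + ½×0.45×12.6522² = 60.1833.

$60.18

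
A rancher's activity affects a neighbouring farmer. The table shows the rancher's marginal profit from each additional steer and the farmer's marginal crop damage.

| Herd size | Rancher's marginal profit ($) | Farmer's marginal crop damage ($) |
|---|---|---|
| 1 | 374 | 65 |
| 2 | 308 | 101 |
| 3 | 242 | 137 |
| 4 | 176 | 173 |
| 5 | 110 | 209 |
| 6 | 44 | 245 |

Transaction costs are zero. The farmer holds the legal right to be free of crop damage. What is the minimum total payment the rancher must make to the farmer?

Efficient level: marginal profit ≥ marginal crop damage through level 4, so k* = 4.
With the farmer holding the right, the rancher must at least compensate total damage at k*: 65 + 101 + 137 + 173 = 476.

$476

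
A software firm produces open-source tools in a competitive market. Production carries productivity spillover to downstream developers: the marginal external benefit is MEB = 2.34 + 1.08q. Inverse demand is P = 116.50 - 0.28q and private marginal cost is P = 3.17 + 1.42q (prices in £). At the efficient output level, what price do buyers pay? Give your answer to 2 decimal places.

Social marginal cost = private MC − MEB = 0.83 + 0.34q.
Set SMC = demand: 0.83 + 0.34q = 116.50 - 0.28q → q* = 186.5645.
Consumer price on the demand curve at q*: 116.50 − 0.28×186.5645 = 64.2619.

P = £64.26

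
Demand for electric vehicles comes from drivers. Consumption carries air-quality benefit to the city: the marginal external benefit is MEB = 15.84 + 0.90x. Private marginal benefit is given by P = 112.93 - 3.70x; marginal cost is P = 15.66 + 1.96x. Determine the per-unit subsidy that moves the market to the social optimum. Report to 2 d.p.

Social marginal benefit = demand + MEB = 128.77 - 2.80x.
Set SMB = MC: 128.77 - 2.80x = 15.66 + 1.96x → x* = 23.7626.
The Pigouvian subsidy equals MEB at x*: 15.84 + 0.90×23.7626 = 37.2263.

subsidy = 37.23 per unit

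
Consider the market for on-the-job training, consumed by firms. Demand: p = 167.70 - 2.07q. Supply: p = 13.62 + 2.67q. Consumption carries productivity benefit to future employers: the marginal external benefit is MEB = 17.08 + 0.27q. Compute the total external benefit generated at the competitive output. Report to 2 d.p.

697.86

Market equilibrium (private): 13.62 + 2.67q = 167.70 - 2.07q → q_m = 32.5063.
Total external benefit = ∫₀^{q_m} (17.08 + 0.27q) dq = 17.08×32.5063 + ½×0.27×32.5063² = 697.8566.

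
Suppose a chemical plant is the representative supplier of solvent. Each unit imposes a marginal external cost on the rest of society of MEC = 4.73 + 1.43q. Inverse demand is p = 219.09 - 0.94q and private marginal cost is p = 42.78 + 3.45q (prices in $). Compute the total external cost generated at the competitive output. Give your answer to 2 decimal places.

$1343.23

Market equilibrium (private): 42.78 + 3.45q = 219.09 - 0.94q → q_m = 40.1617.
Total external cost = ∫₀^{q_m} (4.73 + 1.43q) dq = 4.73×40.1617 + ½×1.43×40.1617² = 1343.2328.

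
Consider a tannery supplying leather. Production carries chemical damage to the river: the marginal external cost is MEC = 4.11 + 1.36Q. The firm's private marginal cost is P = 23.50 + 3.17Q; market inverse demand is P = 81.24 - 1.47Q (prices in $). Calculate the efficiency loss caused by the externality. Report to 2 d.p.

Market equilibrium (private): 23.50 + 3.17Q = 81.24 - 1.47Q → Q_m = 12.4440.
Social marginal cost = private MC + MEC = 27.61 + 4.53Q.
Set SMC = demand: 27.61 + 4.53Q = 81.24 - 1.47Q → Q* = 8.9383.
The loss is the area between SMC and demand from Q* to Q_m; with linear curves that's a triangle of height MEC(Q_m).
DWL = ½ × 3.5057 × 21.0338 = 36.8691.

DWL = $36.87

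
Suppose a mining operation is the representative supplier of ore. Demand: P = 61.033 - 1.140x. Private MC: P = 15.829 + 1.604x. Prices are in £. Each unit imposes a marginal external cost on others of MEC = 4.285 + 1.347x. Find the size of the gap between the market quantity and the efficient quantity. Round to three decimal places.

Market equilibrium (private): 15.829 + 1.604x = 61.033 - 1.140x → x_m = 16.4738.
Social marginal cost = private MC + MEC = 20.114 + 2.951x.
Set SMC = demand: 20.114 + 2.951x = 61.033 - 1.140x → x* = 10.0022.
Gap = |16.4738 − 10.0022| = 6.4716.

6.472 units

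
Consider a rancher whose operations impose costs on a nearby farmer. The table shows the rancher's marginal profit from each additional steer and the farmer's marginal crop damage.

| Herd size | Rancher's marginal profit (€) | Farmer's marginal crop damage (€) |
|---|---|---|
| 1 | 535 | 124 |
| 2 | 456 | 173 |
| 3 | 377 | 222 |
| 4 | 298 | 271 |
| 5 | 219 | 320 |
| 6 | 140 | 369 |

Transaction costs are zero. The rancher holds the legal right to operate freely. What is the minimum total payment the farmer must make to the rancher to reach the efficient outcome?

€359

Left alone the rancher would choose level 6 (marginal profit stays positive).
Efficient level: k* = 4 (marginal profit ≥ marginal crop damage through 4).
The farmer must at least cover the rancher's forgone profit from cutting 6→4: 219 + 140 = 359.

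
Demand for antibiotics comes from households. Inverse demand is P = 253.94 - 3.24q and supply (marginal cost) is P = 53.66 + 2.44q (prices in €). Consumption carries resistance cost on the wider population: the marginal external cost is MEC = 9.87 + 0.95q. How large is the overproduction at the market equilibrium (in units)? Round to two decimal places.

6.54 units

Market equilibrium (private): 53.66 + 2.44q = 253.94 - 3.24q → q_m = 35.2606.
Social marginal benefit = demand − MEC = 244.07 - 4.19q.
Set SMB = MC: 244.07 - 4.19q = 53.66 + 2.44q → q* = 28.7195.
Gap = |35.2606 − 28.7195| = 6.5411.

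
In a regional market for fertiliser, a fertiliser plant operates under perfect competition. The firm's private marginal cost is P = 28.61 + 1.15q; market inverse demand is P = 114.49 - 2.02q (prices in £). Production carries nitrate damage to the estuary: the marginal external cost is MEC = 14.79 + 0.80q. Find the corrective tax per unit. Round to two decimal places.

Social marginal cost = private MC + MEC = 43.40 + 1.95q.
Set SMC = demand: 43.40 + 1.95q = 114.49 - 2.02q → q* = 17.9068.
The Pigouvian tax equals MEC at q*: 14.79 + 0.80×17.9068 = 29.1154.

tax = £29.12 per unit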